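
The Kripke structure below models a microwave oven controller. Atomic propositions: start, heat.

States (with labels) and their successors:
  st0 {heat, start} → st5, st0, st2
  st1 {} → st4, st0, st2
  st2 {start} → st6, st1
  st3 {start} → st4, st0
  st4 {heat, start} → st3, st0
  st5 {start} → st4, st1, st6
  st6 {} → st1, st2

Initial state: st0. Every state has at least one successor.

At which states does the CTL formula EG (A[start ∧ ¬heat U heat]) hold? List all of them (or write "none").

{st0, st3, st4}

States satisfying A[start ∧ ¬heat U heat]: {st0, st3, st4}.
States satisfying EG (A[start ∧ ¬heat U heat]): {st0, st3, st4}.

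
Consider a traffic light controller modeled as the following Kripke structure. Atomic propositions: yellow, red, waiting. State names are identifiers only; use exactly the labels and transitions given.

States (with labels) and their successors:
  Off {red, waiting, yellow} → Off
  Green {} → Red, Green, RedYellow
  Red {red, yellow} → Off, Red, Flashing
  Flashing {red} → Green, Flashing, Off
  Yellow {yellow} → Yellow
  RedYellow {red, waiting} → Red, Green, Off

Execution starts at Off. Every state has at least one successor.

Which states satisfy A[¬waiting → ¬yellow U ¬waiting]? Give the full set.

{Green, Red, Flashing, Yellow}

States satisfying ¬waiting → ¬yellow: {Off, Green, Flashing, RedYellow}.
States satisfying ¬waiting: {Green, Red, Flashing, Yellow}.
States satisfying A[¬waiting → ¬yellow U ¬waiting]: {Green, Red, Flashing, Yellow}.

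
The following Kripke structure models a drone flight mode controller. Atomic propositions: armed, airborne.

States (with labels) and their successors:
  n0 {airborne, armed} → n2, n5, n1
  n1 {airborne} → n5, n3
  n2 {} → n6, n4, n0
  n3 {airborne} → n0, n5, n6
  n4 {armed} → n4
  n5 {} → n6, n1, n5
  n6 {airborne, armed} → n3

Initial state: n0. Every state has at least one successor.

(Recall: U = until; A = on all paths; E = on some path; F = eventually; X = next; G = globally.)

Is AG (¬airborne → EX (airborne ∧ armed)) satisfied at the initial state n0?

Does not hold

States satisfying ¬airborne → EX (airborne ∧ armed): {n0, n1, n2, n3, n5, n6}.
States satisfying AG (¬airborne → EX (airborne ∧ armed)): ∅.
n4 is reachable from n0 and violates ¬airborne → EX (airborne ∧ armed), so AG fails at n0.
n0 ∉ Sat(AG (¬airborne → EX (airborne ∧ armed))).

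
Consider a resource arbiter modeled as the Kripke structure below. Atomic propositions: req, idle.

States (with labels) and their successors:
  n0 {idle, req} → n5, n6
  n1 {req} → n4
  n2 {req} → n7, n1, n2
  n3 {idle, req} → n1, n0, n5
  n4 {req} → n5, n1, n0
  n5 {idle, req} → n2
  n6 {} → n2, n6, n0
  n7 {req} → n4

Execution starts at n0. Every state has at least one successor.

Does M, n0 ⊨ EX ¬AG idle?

States satisfying ¬AG idle: {n0, n1, n2, n3, n4, n5, n6, n7}.
States satisfying EX ¬AG idle: {n0, n1, n2, n3, n4, n5, n6, n7}.
n0 ∈ Sat(EX ¬AG idle).

Yes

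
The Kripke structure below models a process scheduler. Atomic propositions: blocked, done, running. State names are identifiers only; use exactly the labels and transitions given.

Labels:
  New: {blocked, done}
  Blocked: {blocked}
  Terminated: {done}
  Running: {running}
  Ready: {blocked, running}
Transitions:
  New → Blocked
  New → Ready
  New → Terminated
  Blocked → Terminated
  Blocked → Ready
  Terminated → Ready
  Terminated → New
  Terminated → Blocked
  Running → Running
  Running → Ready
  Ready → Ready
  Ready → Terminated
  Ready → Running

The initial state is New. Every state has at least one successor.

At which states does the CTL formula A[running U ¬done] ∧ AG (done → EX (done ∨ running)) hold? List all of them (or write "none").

{Blocked, Running, Ready}

States satisfying running: {Running, Ready}.
States satisfying ¬done: {Blocked, Running, Ready}.
States satisfying A[running U ¬done]: {Blocked, Running, Ready}.
States satisfying done → EX (done ∨ running): {New, Blocked, Terminated, Running, Ready}.
States satisfying AG (done → EX (done ∨ running)): {New, Blocked, Terminated, Running, Ready}.
States satisfying A[running U ¬done] ∧ AG (done → EX (done ∨ running)): {Blocked, Running, Ready}.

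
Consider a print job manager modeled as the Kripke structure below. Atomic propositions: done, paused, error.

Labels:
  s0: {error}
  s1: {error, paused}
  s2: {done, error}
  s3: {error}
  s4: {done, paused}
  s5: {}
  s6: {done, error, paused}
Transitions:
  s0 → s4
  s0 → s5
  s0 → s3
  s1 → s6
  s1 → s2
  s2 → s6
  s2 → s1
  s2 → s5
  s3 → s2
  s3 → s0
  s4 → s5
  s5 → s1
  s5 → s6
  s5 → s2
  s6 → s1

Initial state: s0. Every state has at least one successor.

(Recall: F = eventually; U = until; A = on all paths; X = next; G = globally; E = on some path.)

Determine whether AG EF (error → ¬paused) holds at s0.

States satisfying EF (error → ¬paused): {s0, s1, s2, s3, s4, s5, s6}.
States satisfying AG EF (error → ¬paused): {s0, s1, s2, s3, s4, s5, s6}.
Every state reachable from s0 satisfies EF (error → ¬paused).
s0 ∈ Sat(AG EF (error → ¬paused)).

Yes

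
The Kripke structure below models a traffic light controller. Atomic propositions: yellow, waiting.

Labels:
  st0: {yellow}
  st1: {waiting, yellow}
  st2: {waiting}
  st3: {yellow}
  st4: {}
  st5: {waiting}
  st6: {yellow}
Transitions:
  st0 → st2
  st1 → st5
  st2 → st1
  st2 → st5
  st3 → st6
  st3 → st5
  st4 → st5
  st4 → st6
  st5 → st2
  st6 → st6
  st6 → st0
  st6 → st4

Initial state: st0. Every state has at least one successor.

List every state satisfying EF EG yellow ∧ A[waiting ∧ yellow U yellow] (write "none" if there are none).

States satisfying EG yellow: {st3, st6}.
States satisfying EF EG yellow: {st3, st4, st6}.
States satisfying waiting ∧ yellow: {st1}.
States satisfying yellow: {st0, st1, st3, st6}.
States satisfying A[waiting ∧ yellow U yellow]: {st0, st1, st3, st6}.
States satisfying EF EG yellow ∧ A[waiting ∧ yellow U yellow]: {st3, st6}.

{st3, st6}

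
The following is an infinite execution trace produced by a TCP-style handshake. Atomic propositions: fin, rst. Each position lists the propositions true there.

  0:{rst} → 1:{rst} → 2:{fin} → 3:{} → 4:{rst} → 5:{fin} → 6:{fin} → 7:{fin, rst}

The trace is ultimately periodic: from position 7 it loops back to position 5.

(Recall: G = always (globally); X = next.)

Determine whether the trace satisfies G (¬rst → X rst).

¬rst → X rst must hold at every position from 0 onward. It fails at position 2, so G (¬rst → X rst) is false.
Positions where ¬rst holds: 2, 3, 5, 6.
Check X rst at each: 2→fails, 3→ok, 5→fails, 6→ok.

No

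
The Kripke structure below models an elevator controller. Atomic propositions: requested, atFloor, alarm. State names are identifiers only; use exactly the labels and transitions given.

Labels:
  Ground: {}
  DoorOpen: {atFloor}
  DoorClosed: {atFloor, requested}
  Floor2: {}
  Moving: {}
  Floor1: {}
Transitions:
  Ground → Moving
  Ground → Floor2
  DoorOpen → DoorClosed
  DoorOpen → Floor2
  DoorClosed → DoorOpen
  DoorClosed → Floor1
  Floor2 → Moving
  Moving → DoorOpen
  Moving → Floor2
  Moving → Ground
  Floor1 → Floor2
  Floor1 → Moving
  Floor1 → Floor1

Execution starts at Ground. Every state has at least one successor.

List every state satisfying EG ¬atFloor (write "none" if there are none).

{Ground, Floor2, Moving, Floor1}

States satisfying ¬atFloor: {Ground, Floor2, Moving, Floor1}.
States satisfying EG ¬atFloor: {Ground, Floor2, Moving, Floor1}.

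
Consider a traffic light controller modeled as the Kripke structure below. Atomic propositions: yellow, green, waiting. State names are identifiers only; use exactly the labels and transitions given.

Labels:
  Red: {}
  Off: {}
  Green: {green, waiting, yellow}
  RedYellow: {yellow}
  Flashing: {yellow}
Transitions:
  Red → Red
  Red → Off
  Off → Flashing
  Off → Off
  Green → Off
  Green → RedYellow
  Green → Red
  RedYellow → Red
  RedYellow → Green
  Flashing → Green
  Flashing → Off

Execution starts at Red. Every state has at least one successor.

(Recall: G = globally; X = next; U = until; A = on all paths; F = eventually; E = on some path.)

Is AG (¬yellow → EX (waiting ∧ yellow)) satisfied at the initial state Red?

Violated

States satisfying ¬yellow → EX (waiting ∧ yellow): {Green, RedYellow, Flashing}.
States satisfying AG (¬yellow → EX (waiting ∧ yellow)): ∅.
Off is reachable from Red and violates ¬yellow → EX (waiting ∧ yellow), so AG fails at Red.
Red ∉ Sat(AG (¬yellow → EX (waiting ∧ yellow))).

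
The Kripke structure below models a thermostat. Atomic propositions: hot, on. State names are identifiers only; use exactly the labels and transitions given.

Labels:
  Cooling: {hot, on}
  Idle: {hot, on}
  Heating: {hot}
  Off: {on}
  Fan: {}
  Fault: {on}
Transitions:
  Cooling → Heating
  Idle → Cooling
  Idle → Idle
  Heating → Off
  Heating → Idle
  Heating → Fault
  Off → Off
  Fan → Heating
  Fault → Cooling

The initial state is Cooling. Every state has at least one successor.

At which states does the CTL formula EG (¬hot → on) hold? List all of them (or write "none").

States satisfying ¬hot → on: {Cooling, Idle, Heating, Off, Fault}.
States satisfying EG (¬hot → on): {Cooling, Idle, Heating, Off, Fault}.

{Cooling, Idle, Heating, Off, Fault}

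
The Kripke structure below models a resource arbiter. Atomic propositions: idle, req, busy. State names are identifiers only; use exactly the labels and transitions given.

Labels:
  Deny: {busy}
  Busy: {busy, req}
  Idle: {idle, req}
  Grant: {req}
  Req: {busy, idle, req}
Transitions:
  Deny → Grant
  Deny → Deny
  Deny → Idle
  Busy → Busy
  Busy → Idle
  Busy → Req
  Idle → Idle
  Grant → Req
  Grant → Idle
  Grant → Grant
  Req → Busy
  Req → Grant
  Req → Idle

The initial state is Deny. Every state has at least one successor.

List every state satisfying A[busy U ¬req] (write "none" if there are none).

{Deny}

States satisfying busy: {Deny, Busy, Req}.
States satisfying ¬req: {Deny}.
States satisfying A[busy U ¬req]: {Deny}.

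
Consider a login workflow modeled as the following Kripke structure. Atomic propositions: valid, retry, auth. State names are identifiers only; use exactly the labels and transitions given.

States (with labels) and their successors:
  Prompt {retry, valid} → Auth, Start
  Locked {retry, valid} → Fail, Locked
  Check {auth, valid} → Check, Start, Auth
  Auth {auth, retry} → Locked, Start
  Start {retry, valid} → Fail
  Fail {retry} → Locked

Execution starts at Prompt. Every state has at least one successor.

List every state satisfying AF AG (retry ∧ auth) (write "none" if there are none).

none

States satisfying AG (retry ∧ auth): ∅.
States satisfying AF AG (retry ∧ auth): ∅.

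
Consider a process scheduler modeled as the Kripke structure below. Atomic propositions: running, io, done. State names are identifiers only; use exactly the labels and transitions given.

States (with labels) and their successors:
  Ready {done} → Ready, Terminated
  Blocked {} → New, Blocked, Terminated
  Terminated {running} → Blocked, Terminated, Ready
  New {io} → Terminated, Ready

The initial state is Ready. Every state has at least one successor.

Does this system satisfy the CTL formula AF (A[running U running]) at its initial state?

States satisfying A[running U running]: {Terminated}.
States satisfying AF (A[running U running]): {Terminated}.
There is a path from Ready along which A[running U running] never holds.
Ready ∉ Sat(AF (A[running U running])).

Does not hold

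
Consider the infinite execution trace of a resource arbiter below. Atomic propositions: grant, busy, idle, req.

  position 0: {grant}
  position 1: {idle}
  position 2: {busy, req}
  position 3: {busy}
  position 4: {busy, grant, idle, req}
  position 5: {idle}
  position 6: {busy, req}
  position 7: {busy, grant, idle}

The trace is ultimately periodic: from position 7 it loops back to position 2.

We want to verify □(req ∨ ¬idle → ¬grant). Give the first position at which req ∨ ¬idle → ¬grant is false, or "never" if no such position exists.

At position 0 the labels are {grant}, so req ∨ ¬idle → ¬grant is false there. This is the first violation.

0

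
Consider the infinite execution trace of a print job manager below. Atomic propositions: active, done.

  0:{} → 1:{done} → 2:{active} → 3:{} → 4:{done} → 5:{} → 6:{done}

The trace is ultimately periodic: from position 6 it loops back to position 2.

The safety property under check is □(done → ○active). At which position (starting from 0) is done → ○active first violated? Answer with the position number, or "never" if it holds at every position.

Check done → ○active at each position in order: 0 ✓, 1 ✓, 2 ✓, 3 ✓.
At position 4 the labels are {done} and the next position 5 has {}, so done → ○active is false there. This is the first violation.

4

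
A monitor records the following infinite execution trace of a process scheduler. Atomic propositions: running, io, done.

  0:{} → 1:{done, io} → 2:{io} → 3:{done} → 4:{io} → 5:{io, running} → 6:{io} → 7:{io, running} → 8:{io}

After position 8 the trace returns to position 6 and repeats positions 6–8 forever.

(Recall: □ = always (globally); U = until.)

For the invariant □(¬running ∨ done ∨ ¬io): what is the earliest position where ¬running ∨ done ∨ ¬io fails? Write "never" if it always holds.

Check ¬running ∨ done ∨ ¬io at each position in order: 0 ✓, 1 ✓, 2 ✓, 3 ✓, 4 ✓.
At position 5 the labels are {io, running}, so ¬running ∨ done ∨ ¬io is false there. This is the first violation.

5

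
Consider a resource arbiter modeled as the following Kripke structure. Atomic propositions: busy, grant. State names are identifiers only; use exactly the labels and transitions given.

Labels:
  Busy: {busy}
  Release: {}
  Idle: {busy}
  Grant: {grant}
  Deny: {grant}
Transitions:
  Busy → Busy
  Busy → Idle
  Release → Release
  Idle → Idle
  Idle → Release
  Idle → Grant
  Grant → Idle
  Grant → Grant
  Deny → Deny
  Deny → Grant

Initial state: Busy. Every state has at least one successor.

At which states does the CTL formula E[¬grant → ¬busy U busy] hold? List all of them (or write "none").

{Busy, Idle, Grant, Deny}

States satisfying ¬grant → ¬busy: {Release, Grant, Deny}.
States satisfying busy: {Busy, Idle}.
States satisfying E[¬grant → ¬busy U busy]: {Busy, Idle, Grant, Deny}.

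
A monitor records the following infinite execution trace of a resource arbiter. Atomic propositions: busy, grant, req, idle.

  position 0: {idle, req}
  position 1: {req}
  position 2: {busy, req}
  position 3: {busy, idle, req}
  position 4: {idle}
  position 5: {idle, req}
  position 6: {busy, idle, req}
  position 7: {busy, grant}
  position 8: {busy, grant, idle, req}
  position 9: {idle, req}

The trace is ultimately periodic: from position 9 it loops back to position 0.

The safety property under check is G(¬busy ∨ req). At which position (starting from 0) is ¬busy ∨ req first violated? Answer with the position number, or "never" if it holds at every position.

Check ¬busy ∨ req at each position in order: 0 ✓, 1 ✓, 2 ✓, 3 ✓, 4 ✓, 5 ✓, 6 ✓.
At position 7 the labels are {busy, grant}, so ¬busy ∨ req is false there. This is the first violation.

7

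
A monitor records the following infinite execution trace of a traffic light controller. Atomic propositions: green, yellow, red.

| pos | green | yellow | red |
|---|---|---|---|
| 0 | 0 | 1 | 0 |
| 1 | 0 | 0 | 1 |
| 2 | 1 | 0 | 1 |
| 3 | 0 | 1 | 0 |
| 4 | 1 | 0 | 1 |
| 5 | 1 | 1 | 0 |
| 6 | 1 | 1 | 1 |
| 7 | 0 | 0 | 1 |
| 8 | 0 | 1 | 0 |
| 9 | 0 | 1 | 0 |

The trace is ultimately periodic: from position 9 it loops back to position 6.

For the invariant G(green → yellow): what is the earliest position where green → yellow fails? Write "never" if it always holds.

2

Check green → yellow at each position in order: 0 ✓, 1 ✓.
At position 2 the labels are {green, red}, so green → yellow is false there. This is the first violation.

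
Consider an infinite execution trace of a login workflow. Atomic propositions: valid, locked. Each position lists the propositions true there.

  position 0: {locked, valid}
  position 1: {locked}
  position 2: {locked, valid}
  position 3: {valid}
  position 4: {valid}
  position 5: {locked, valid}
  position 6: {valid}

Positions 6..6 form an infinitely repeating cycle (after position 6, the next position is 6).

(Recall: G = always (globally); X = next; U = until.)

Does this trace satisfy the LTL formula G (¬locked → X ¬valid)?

Does not hold

¬locked → X ¬valid must hold at every position from 0 onward. It fails at position 3, so G (¬locked → X ¬valid) is false.
Positions where ¬locked holds: 3, 4, 6.
Check X ¬valid at each: 3→fails, 4→fails, 6→fails.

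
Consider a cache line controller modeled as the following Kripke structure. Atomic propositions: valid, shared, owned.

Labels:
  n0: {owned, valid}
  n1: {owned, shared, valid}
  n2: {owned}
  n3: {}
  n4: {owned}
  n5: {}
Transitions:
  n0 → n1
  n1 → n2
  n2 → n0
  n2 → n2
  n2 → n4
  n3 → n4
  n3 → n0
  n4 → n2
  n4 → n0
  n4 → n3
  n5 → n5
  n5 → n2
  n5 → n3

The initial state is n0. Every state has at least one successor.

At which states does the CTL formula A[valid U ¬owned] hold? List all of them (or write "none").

States satisfying valid: {n0, n1}.
States satisfying ¬owned: {n3, n5}.
States satisfying A[valid U ¬owned]: {n3, n5}.

{n3, n5}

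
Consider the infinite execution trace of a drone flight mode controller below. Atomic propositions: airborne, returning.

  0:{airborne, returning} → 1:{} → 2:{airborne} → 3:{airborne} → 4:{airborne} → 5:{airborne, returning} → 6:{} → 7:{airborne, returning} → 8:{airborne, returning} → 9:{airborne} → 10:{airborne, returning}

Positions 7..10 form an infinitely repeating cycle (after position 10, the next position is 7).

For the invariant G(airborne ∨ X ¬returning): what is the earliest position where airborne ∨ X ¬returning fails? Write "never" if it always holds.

6

Check airborne ∨ X ¬returning at each position in order: 0 ✓, 1 ✓, 2 ✓, 3 ✓, 4 ✓, 5 ✓.
At position 6 the labels are {} and the next position 7 has {airborne, returning}, so airborne ∨ X ¬returning is false there. This is the first violation.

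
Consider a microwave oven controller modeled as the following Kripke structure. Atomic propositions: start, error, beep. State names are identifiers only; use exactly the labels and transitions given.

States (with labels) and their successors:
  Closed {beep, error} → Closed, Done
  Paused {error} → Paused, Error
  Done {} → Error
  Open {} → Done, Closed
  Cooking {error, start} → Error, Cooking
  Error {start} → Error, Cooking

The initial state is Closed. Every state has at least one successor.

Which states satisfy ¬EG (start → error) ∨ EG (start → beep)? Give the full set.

States satisfying start → error: {Closed, Paused, Done, Open, Cooking}.
States satisfying EG (start → error): {Closed, Paused, Open, Cooking}.
States satisfying ¬EG (start → error): {Done, Error}.
States satisfying start → beep: {Closed, Paused, Done, Open}.
States satisfying EG (start → beep): {Closed, Paused, Open}.
States satisfying ¬EG (start → error) ∨ EG (start → beep): {Closed, Paused, Done, Open, Error}.

{Closed, Paused, Done, Open, Error}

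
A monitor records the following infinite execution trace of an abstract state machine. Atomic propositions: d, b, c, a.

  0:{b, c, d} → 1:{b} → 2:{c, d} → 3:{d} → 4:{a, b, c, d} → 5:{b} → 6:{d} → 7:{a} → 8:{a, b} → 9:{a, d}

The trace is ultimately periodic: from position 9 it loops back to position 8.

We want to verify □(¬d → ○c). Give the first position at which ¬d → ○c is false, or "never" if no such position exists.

5

Check ¬d → ○c at each position in order: 0 ✓, 1 ✓, 2 ✓, 3 ✓, 4 ✓.
At position 5 the labels are {b} and the next position 6 has {d}, so ¬d → ○c is false there. This is the first violation.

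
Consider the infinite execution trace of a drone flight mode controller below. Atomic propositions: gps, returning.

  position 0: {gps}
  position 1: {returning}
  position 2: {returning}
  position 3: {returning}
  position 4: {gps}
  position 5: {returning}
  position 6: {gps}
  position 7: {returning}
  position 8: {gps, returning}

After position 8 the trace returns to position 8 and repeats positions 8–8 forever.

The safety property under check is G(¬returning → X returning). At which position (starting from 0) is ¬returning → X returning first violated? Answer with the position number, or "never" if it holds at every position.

¬returning → X returning holds at every position 0..8, and those are all the positions the trace ever visits, so the invariant G(¬returning → X returning) is never violated.

never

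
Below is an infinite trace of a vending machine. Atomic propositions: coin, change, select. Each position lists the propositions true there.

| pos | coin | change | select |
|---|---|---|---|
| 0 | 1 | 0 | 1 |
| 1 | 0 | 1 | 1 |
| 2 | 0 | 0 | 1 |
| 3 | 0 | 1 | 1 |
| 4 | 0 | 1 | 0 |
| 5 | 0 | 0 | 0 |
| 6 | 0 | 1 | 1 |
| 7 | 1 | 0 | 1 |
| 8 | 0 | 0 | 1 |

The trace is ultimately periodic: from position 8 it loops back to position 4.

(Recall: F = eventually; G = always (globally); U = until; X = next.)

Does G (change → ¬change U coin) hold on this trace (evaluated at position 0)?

change → ¬change U coin must hold at every position from 0 onward. It fails at position 1, so G (change → ¬change U coin) is false.
Positions where change holds: 1, 3, 4, 6.
Check ¬change U coin at each: 1→fails, 3→fails, 4→fails, 6→fails.

Does not hold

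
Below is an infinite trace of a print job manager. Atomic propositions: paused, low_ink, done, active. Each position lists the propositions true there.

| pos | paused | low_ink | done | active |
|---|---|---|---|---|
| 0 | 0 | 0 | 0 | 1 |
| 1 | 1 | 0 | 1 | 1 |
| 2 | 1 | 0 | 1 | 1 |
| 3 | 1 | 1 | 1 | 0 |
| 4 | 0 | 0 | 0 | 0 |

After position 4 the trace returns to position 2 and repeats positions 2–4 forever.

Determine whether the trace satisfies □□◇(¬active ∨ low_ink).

Yes

□◇(¬active ∨ low_ink) holds at every position 0..4, and those are all positions ever visited, so □□◇(¬active ∨ low_ink) holds.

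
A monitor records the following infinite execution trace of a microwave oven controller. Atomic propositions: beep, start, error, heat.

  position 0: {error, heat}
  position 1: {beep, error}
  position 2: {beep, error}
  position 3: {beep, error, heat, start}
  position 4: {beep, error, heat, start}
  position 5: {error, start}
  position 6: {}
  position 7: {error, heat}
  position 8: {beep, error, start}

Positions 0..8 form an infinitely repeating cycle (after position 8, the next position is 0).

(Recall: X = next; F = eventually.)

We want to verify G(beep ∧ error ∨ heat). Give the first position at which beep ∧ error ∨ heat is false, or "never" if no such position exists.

Check beep ∧ error ∨ heat at each position in order: 0 ✓, 1 ✓, 2 ✓, 3 ✓, 4 ✓.
At position 5 the labels are {error, start}, so beep ∧ error ∨ heat is false there. This is the first violation.

5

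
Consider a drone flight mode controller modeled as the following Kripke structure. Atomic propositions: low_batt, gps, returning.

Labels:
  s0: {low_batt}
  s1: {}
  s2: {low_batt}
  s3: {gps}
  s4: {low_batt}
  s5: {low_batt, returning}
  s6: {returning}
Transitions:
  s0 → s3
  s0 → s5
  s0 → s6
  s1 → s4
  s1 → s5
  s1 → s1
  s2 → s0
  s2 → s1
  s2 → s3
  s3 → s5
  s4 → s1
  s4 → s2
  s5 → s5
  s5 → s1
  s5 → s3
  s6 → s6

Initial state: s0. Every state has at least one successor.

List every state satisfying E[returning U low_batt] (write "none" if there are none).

States satisfying returning: {s5, s6}.
States satisfying low_batt: {s0, s2, s4, s5}.
States satisfying E[returning U low_batt]: {s0, s2, s4, s5}.

{s0, s2, s4, s5}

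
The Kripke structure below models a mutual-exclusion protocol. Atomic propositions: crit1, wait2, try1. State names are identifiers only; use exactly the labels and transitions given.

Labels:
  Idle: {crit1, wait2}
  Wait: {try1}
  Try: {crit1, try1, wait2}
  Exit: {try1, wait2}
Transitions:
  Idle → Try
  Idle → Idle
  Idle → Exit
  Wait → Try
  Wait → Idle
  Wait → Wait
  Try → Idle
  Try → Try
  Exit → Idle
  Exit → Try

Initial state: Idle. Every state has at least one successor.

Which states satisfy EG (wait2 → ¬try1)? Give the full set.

{Idle, Wait}

States satisfying wait2 → ¬try1: {Idle, Wait}.
States satisfying EG (wait2 → ¬try1): {Idle, Wait}.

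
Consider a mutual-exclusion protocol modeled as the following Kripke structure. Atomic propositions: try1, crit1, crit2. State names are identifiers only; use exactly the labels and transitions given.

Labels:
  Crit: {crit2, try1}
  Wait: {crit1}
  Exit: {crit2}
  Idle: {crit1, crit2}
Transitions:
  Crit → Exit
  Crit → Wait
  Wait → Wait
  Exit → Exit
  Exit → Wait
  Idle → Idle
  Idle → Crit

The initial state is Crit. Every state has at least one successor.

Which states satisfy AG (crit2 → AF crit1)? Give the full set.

{Wait}

States satisfying crit2 → AF crit1: {Wait, Idle}.
States satisfying AG (crit2 → AF crit1): {Wait}.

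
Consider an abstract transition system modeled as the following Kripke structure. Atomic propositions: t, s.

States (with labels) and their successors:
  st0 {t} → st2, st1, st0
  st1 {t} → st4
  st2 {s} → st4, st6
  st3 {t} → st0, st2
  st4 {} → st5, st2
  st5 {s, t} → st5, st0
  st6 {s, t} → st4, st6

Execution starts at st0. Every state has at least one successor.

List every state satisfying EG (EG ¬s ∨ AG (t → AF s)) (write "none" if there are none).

{st0, st3}

States satisfying EG ¬s ∨ AG (t → AF s): {st0, st3}.
States satisfying EG (EG ¬s ∨ AG (t → AF s)): {st0, st3}.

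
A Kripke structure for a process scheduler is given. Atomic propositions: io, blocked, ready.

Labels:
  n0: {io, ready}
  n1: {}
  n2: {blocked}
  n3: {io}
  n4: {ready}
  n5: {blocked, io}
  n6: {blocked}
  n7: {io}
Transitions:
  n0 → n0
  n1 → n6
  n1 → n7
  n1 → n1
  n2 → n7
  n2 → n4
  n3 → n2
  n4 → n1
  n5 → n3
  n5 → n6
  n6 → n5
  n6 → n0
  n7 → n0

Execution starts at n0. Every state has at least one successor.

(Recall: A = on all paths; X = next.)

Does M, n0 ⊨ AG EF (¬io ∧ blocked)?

States satisfying EF (¬io ∧ blocked): {n1, n2, n3, n4, n5, n6}.
States satisfying AG EF (¬io ∧ blocked): ∅.
n0 is reachable from n0 and violates EF (¬io ∧ blocked), so AG fails at n0.
n0 ∉ Sat(AG EF (¬io ∧ blocked)).

Does not hold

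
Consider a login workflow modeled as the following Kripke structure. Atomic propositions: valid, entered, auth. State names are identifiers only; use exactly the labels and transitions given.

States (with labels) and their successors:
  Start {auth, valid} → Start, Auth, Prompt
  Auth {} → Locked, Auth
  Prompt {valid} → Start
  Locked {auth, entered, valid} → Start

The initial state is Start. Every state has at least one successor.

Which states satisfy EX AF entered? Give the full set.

{Auth}

States satisfying AF entered: {Locked}.
States satisfying EX AF entered: {Auth}.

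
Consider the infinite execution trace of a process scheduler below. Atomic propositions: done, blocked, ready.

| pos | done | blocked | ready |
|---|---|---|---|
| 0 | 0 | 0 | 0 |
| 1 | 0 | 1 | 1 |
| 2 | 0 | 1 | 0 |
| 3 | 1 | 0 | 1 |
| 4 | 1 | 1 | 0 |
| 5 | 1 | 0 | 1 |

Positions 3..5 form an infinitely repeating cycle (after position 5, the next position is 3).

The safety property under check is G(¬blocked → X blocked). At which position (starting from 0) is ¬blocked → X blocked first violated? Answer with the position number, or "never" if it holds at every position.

5

Check ¬blocked → X blocked at each position in order: 0 ✓, 1 ✓, 2 ✓, 3 ✓, 4 ✓.
At position 5 the labels are {done, ready} and the next position 3 has {done, ready}, so ¬blocked → X blocked is false there. This is the first violation.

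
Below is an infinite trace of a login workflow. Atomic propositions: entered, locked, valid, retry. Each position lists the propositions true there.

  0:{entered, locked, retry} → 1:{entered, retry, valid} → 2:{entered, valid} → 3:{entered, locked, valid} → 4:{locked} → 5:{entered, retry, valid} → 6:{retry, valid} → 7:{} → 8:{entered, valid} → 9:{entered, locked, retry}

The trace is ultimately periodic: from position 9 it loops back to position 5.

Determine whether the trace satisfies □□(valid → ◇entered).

□(valid → ◇entered) holds at every position 0..9, and those are all positions ever visited, so □□(valid → ◇entered) holds.

Yes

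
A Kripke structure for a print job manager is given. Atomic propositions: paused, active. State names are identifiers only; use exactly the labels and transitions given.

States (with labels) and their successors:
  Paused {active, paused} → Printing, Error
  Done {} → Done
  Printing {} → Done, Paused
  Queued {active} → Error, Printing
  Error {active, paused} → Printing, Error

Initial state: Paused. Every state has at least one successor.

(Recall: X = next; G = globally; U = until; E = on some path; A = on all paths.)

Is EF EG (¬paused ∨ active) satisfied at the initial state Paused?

States satisfying EG (¬paused ∨ active): {Paused, Done, Printing, Queued, Error}.
States satisfying EF EG (¬paused ∨ active): {Paused, Done, Printing, Queued, Error}.
Some path from Paused reaches a state where EG (¬paused ∨ active) holds.
Paused ∈ Sat(EF EG (¬paused ∨ active)).

Yes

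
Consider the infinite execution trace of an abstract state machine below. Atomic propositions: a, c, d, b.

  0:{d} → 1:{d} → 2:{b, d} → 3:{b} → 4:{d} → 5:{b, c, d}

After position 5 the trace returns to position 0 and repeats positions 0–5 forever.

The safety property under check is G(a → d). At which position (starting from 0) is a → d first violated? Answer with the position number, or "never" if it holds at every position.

a → d holds at every position 0..5, and those are all the positions the trace ever visits, so the invariant G(a → d) is never violated.

never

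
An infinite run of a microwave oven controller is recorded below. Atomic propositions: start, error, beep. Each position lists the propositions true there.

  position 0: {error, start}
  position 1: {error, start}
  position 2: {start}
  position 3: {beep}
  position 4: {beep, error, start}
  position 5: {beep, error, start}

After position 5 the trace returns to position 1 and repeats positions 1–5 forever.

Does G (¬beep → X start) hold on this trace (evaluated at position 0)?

¬beep → X start must hold at every position from 0 onward. It fails at position 2, so G (¬beep → X start) is false.
Positions where ¬beep holds: 0, 1, 2.
Check X start at each: 0→ok, 1→ok, 2→fails.

Violated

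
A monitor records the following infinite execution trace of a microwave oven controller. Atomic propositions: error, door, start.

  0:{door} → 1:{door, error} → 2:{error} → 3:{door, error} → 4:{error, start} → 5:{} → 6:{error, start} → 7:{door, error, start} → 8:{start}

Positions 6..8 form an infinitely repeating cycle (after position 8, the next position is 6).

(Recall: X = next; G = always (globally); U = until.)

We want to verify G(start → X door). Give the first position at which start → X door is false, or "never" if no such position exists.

4

Check start → X door at each position in order: 0 ✓, 1 ✓, 2 ✓, 3 ✓.
At position 4 the labels are {error, start} and the next position 5 has {}, so start → X door is false there. This is the first violation.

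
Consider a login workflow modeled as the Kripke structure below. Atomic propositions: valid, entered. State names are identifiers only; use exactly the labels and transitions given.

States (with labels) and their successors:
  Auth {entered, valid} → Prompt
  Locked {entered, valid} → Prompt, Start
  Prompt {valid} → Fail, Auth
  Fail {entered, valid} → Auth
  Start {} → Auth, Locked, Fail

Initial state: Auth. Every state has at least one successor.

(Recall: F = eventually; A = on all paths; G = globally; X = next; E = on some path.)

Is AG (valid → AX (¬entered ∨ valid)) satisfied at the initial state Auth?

States satisfying valid → AX (¬entered ∨ valid): {Auth, Locked, Prompt, Fail, Start}.
States satisfying AG (valid → AX (¬entered ∨ valid)): {Auth, Locked, Prompt, Fail, Start}.
Every state reachable from Auth satisfies valid → AX (¬entered ∨ valid).
Auth ∈ Sat(AG (valid → AX (¬entered ∨ valid))).

Yes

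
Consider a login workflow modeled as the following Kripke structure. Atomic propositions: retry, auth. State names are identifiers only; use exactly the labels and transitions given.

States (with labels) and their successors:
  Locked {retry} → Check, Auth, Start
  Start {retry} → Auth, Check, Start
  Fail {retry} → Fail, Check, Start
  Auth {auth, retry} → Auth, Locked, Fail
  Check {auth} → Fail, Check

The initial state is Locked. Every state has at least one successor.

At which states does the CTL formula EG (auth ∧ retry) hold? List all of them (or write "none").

{Auth}

States satisfying auth ∧ retry: {Auth}.
States satisfying EG (auth ∧ retry): {Auth}.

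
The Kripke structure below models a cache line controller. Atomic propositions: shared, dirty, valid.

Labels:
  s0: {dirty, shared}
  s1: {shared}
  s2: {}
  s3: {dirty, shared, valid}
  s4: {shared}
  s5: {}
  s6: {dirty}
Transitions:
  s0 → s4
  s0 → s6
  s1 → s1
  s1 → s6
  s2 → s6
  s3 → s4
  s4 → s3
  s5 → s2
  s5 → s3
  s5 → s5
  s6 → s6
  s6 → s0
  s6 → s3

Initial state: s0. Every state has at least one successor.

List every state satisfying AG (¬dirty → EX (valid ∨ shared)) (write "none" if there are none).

{s0, s1, s3, s4, s6}

States satisfying ¬dirty → EX (valid ∨ shared): {s0, s1, s3, s4, s5, s6}.
States satisfying AG (¬dirty → EX (valid ∨ shared)): {s0, s1, s3, s4, s6}.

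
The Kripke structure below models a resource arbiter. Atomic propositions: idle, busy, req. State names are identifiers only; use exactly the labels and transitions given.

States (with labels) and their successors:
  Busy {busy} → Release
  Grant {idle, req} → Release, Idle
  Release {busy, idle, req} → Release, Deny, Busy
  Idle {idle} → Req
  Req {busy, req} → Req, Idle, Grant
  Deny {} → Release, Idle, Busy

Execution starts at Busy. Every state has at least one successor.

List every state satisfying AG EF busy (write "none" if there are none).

{Busy, Grant, Release, Idle, Req, Deny}

States satisfying EF busy: {Busy, Grant, Release, Idle, Req, Deny}.
States satisfying AG EF busy: {Busy, Grant, Release, Idle, Req, Deny}.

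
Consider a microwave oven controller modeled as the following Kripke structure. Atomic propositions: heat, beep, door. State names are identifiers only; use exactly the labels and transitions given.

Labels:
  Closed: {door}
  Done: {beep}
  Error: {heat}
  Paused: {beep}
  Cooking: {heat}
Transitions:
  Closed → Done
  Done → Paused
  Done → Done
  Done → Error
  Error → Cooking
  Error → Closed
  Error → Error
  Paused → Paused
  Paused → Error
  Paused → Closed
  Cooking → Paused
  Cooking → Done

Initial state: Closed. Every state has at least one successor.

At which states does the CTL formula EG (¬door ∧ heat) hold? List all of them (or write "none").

States satisfying ¬door ∧ heat: {Error, Cooking}.
States satisfying EG (¬door ∧ heat): {Error}.

{Error}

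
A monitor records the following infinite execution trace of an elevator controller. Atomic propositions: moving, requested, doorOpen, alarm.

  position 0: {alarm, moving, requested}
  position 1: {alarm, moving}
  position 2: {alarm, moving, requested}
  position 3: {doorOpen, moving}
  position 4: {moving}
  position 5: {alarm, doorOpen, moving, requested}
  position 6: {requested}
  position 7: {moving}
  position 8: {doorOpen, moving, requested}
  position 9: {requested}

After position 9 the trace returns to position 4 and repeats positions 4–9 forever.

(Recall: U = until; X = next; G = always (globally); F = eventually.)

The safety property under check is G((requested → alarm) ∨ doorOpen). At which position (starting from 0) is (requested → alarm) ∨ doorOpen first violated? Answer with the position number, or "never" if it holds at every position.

6

Check (requested → alarm) ∨ doorOpen at each position in order: 0 ✓, 1 ✓, 2 ✓, 3 ✓, 4 ✓, 5 ✓.
At position 6 the labels are {requested}, so (requested → alarm) ∨ doorOpen is false there. This is the first violation.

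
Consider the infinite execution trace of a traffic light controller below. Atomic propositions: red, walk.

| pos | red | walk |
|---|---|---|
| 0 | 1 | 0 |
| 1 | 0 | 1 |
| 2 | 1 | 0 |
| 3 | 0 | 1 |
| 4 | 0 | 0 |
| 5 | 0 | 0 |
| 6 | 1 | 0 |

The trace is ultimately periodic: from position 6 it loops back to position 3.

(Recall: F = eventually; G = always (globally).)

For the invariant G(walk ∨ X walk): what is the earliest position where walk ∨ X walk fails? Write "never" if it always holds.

4

Check walk ∨ X walk at each position in order: 0 ✓, 1 ✓, 2 ✓, 3 ✓.
At position 4 the labels are {} and the next position 5 has {}, so walk ∨ X walk is false there. This is the first violation.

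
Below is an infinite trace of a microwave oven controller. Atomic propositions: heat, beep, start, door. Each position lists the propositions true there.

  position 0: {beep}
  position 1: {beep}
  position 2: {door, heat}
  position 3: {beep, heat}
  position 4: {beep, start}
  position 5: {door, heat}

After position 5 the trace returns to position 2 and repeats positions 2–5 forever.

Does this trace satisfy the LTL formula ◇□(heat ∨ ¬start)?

Violated

□(heat ∨ ¬start) is false at every position 0..5, so it never becomes true and ◇□(heat ∨ ¬start) fails.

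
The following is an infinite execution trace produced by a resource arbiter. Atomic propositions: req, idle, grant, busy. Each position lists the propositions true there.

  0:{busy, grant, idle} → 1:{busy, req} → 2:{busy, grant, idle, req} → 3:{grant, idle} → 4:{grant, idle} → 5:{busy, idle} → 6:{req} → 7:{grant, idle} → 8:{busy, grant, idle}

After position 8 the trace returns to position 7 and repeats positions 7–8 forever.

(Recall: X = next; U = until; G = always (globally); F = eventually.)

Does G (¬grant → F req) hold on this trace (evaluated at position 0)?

Satisfied

¬grant → F req holds at every position 0..8, and those are all positions ever visited, so G (¬grant → F req) holds.
Positions where ¬grant holds: 1, 5, 6.
Check F req at each: 1→ok, 5→ok, 6→ok.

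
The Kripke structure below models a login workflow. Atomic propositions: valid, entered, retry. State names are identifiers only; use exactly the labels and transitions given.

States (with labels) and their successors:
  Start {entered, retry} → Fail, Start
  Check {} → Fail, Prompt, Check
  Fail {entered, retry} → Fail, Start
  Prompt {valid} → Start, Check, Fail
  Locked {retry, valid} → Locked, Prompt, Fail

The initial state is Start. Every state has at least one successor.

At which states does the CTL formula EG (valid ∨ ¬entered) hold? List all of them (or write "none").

{Check, Prompt, Locked}

States satisfying valid ∨ ¬entered: {Check, Prompt, Locked}.
States satisfying EG (valid ∨ ¬entered): {Check, Prompt, Locked}.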